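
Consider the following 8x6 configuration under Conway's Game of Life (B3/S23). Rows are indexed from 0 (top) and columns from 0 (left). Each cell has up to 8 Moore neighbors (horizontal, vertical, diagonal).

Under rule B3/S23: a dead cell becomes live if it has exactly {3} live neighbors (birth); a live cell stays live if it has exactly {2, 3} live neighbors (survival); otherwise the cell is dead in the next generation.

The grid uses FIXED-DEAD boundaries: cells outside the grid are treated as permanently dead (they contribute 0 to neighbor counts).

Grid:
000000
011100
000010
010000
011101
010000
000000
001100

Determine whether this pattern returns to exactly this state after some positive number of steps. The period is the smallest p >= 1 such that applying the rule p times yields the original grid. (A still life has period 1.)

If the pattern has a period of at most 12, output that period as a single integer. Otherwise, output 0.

Answer: 0

Derivation:
Simulating and comparing each generation to the original:
Gen 0 (original, given above): 12 live cells
Gen 1: 12 live cells, differs from original
Gen 2: 13 live cells, differs from original
Gen 3: 13 live cells, differs from original
Gen 4: 17 live cells, differs from original
Gen 5: 10 live cells, differs from original
Gen 6: 11 live cells, differs from original
Gen 7: 9 live cells, differs from original
Gen 8: 12 live cells, differs from original
Gen 9: 6 live cells, differs from original
Gen 10: 2 live cells, differs from original
Gen 11: 0 live cells, differs from original
Gen 12: 0 live cells, differs from original
No period found within 12 steps.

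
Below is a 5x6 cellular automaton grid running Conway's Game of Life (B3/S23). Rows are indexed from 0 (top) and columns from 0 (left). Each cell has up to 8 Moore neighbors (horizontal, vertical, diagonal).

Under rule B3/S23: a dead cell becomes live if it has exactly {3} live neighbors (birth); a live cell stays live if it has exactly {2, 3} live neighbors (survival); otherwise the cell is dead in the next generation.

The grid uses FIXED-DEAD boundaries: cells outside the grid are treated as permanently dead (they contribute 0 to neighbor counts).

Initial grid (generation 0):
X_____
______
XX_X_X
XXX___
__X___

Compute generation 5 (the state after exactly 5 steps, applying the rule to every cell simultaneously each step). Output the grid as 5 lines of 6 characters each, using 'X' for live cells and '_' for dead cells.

Answer: ______
XX____
XX____
______
______

Derivation:
Simulating step by step:
Generation 0 (given above): 9 live cells
Generation 1: 6 live cells
______
XX____
X_____
X__X__
__X___
Generation 2: 4 live cells
______
XX____
X_____
_X____
______
Generation 3: 3 live cells
______
XX____
X_____
______
______
Generation 4: 4 live cells
______
XX____
XX____
______
______
Generation 5: 4 live cells
(generation 5 grid is the final answer)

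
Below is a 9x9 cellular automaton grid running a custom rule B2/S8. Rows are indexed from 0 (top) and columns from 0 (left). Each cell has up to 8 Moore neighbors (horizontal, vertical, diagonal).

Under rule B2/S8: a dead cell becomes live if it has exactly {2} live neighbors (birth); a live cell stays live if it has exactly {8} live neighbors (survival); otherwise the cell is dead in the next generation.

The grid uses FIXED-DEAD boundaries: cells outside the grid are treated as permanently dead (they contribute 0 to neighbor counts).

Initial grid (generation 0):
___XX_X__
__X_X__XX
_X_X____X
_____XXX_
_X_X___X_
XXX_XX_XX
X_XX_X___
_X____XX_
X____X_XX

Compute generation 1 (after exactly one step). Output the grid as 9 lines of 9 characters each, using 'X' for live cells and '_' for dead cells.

Answer: __X_____X
_X____X__
_________
XX_X_____
_________
_________
_________
___X_____
_X_______

Derivation:
Simulating step by step:
Generation 0 (given above): 34 live cells
Generation 1: 9 live cells
(generation 1 grid is the final answer)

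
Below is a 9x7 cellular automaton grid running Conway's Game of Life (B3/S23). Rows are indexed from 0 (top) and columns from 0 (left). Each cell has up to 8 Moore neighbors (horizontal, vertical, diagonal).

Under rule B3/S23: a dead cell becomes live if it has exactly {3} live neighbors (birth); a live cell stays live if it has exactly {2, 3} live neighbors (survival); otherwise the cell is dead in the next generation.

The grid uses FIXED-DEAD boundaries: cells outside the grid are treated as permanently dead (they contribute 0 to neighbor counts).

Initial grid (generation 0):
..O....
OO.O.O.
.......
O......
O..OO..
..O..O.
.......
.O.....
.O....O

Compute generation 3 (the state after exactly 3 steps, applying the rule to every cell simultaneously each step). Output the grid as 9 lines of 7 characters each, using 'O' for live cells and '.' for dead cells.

Simulating step by step:
Generation 0 (given above): 14 live cells
Generation 1: 11 live cells
.OO....
.OO....
OO.....
.......
.O.OO..
...OO..
.......
.......
.......
Generation 2: 14 live cells
.OO....
.......
OOO....
OOO....
..OOO..
..OOO..
.......
.......
.......
Generation 3: 8 live cells
(generation 3 grid is the final answer)

Answer: .......
O......
O.O....
O......
....O..
..O.O..
...O...
.......
.......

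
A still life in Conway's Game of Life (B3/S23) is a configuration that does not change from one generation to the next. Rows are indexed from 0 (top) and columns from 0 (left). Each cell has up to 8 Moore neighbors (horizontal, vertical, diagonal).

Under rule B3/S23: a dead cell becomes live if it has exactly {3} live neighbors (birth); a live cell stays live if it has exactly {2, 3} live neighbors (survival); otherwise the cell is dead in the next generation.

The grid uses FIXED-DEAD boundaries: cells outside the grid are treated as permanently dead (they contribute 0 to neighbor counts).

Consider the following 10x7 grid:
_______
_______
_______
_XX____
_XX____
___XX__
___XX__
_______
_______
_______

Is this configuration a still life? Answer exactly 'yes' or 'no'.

Answer: no

Derivation:
Compute generation 1 and compare to generation 0 (given above):
Generation 1:
_______
_______
_______
_XX____
_X_____
____X__
___XX__
_______
_______
_______
Cell (4,2) differs: gen0=1 vs gen1=0 -> NOT a still life.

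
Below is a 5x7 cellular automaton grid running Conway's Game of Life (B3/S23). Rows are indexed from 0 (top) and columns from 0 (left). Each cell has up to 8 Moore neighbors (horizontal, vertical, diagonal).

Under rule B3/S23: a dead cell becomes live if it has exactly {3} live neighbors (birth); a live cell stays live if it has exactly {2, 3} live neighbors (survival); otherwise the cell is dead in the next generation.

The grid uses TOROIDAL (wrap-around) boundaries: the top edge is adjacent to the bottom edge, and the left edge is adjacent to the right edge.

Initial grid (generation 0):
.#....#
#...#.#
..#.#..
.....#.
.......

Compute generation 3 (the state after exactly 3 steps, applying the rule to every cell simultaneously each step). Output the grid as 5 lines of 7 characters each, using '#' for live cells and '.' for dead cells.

Answer: .......
..#....
..#.##.
...###.
.......

Derivation:
Simulating step by step:
Generation 0 (given above): 8 live cells
Generation 1: 9 live cells
.....##
##.#..#
...##.#
.......
.......
Generation 2: 9 live cells
.....##
..##...
..#####
.......
.......
Generation 3: 7 live cells
(generation 3 grid is the final answer)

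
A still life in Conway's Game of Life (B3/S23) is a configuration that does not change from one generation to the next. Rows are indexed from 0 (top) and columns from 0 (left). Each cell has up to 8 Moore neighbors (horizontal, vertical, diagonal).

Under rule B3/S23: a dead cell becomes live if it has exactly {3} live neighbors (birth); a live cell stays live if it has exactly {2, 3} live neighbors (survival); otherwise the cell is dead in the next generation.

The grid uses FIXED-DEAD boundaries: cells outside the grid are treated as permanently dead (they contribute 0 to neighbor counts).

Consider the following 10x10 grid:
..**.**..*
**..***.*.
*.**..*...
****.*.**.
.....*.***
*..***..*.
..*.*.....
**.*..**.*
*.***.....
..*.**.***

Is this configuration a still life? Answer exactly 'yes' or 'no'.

Compute generation 1 and compare to generation 0 (given above):
Generation 1:
.***..**..
*.........
........*.
*..*.*...*
*....*...*
...*.*****
*.*...***.
*....*....
*........*
.**.**..*.
Cell (0,1) differs: gen0=0 vs gen1=1 -> NOT a still life.

Answer: no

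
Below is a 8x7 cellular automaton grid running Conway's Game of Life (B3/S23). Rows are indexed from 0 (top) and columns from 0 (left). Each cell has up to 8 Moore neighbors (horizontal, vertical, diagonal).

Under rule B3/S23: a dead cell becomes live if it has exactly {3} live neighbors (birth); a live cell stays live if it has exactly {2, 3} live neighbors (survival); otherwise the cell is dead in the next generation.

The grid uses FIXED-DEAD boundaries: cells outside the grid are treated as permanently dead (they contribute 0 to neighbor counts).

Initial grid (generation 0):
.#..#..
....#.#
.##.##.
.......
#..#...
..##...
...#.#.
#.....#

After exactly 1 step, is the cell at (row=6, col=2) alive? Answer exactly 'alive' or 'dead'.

Answer: alive

Derivation:
Simulating step by step:
Generation 0 (given above): 16 live cells
Generation 1: 18 live cells
.....#.
.##.#..
...###.
.####..
..##...
..##...
..###..
.......

Cell (6,2) at generation 1: 1 -> alive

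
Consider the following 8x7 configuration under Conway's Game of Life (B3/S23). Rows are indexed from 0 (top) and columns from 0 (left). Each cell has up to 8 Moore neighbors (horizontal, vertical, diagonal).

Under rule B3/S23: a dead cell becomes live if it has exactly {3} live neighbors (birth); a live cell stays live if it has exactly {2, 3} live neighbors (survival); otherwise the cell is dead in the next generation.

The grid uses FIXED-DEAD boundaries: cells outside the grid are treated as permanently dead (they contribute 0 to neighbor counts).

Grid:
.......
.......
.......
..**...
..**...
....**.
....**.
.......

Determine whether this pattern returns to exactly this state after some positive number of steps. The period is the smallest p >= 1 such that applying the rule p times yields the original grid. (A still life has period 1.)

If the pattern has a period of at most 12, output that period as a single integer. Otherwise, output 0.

Answer: 2

Derivation:
Simulating and comparing each generation to the original:
Gen 0 (original, given above): 8 live cells
Gen 1: 6 live cells, differs from original
Gen 2: 8 live cells, MATCHES original -> period = 2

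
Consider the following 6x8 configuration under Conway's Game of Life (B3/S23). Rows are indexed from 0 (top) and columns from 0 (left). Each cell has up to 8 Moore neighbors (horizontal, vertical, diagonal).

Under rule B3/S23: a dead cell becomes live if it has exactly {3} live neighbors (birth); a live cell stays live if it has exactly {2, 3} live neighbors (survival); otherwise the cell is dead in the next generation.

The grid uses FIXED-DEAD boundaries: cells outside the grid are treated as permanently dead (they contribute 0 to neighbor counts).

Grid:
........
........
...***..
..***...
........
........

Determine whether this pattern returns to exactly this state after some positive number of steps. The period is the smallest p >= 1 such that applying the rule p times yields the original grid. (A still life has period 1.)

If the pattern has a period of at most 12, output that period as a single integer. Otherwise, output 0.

Simulating and comparing each generation to the original:
Gen 0 (original, given above): 6 live cells
Gen 1: 6 live cells, differs from original
Gen 2: 6 live cells, MATCHES original -> period = 2

Answer: 2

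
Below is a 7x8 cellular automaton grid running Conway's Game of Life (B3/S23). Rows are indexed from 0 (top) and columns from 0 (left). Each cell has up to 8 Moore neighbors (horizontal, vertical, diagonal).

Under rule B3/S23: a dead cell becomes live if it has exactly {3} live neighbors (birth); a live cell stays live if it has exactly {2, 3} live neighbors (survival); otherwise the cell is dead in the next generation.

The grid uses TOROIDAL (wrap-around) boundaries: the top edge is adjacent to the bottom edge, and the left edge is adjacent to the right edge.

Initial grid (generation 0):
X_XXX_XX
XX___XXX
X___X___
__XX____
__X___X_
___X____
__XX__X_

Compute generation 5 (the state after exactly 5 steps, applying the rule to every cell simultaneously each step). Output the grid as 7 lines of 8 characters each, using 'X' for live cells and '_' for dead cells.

Simulating step by step:
Generation 0 (given above): 21 live cells
Generation 1: 16 live cells
____X___
__X_____
X_XXXXX_
_XXX____
__X_____
___X____
_X___XX_
Generation 2: 10 live cells
_____X__
_XX_____
____XX__
_____X__
_X______
__X_____
____XX__
Generation 3: 10 live cells
____XX__
____XX__
____XX__
____XX__
________
________
____XX__
Generation 4: 10 live cells
___X__X_
___X__X_
___X__X_
____XX__
________
________
____XX__
Generation 5: 14 live cells
(generation 5 grid is the final answer)

Answer: ___X__X_
__XXXXXX
___X__X_
____XX__
________
________
____XX__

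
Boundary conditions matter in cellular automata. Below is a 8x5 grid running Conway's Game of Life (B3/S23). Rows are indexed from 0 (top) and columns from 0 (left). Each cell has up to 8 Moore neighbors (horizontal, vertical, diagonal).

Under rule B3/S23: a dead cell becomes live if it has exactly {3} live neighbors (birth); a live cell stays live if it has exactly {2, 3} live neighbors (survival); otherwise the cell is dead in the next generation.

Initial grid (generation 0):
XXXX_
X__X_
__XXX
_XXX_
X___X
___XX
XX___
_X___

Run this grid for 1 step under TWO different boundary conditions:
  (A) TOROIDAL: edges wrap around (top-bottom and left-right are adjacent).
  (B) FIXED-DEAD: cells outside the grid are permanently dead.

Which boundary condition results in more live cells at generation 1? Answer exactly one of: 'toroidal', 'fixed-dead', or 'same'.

Answer: fixed-dead

Derivation:
Under TOROIDAL boundary, generation 1:
X__X_
X____
X____
_X___
XX___
_X_X_
XXX_X
____X
Population = 14

Under FIXED-DEAD boundary, generation 1:
XXXX_
X____
____X
_X___
_X__X
XX_XX
XXX__
XX___
Population = 18

Comparison: toroidal=14, fixed-dead=18 -> fixed-dead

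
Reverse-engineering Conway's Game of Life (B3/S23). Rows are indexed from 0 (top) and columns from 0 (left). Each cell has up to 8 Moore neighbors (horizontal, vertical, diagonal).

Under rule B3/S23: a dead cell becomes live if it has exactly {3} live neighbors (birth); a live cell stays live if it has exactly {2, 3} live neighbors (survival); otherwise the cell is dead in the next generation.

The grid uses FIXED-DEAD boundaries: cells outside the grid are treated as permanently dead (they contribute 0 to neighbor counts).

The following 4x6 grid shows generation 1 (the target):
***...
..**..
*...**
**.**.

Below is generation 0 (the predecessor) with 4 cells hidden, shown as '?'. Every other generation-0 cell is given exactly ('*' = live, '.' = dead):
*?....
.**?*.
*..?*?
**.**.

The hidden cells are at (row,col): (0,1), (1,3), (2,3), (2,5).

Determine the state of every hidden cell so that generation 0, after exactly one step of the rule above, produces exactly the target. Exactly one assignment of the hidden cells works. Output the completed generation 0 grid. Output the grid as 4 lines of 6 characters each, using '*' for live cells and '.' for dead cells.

Answer: **....
.**.*.
*...*.
**.**.

Derivation:
Hidden generation-0 cells (in order): (0,1), (1,3), (2,3), (2,5).
A hidden cell only influences target cells in its own 3x3 neighborhood. Try each of the 2^4 = 16 assignments, step the completed generation 0 forward once under B3/S23, and compare with the target:
  (0,1)=. (1,3)=. (2,3)=. (2,5)=. -> step gives (0,0)='.' but target has '*' -> reject
  (0,1)=. (1,3)=. (2,3)=. (2,5)=* -> step gives (0,0)='.' but target has '*' -> reject
  (0,1)=. (1,3)=. (2,3)=* (2,5)=. -> step gives (0,0)='.' but target has '*' -> reject
  (0,1)=. (1,3)=. (2,3)=* (2,5)=* -> step gives (0,0)='.' but target has '*' -> reject
  (0,1)=. (1,3)=* (2,3)=. (2,5)=. -> step gives (0,0)='.' but target has '*' -> reject
  (0,1)=. (1,3)=* (2,3)=. (2,5)=* -> step gives (0,0)='.' but target has '*' -> reject
  (0,1)=. (1,3)=* (2,3)=* (2,5)=. -> step gives (0,0)='.' but target has '*' -> reject
  (0,1)=. (1,3)=* (2,3)=* (2,5)=* -> step gives (0,0)='.' but target has '*' -> reject
  (0,1)=* (1,3)=. (2,3)=. (2,5)=. -> step reproduces the target at every cell -> ACCEPT
  (0,1)=* (1,3)=. (2,3)=. (2,5)=* -> step gives (1,4)='*' but target has '.' -> reject
  (0,1)=* (1,3)=. (2,3)=* (2,5)=. -> step gives (1,3)='.' but target has '*' -> reject
  (0,1)=* (1,3)=. (2,3)=* (2,5)=* -> step gives (1,3)='.' but target has '*' -> reject
  (0,1)=* (1,3)=* (2,3)=. (2,5)=. -> step gives (0,2)='.' but target has '*' -> reject
  (0,1)=* (1,3)=* (2,3)=. (2,5)=* -> step gives (0,2)='.' but target has '*' -> reject
  (0,1)=* (1,3)=* (2,3)=* (2,5)=. -> step gives (0,2)='.' but target has '*' -> reject
  (0,1)=* (1,3)=* (2,3)=* (2,5)=* -> step gives (0,2)='.' but target has '*' -> reject
Unique solution: (0,1)=live, (1,3)=dead, (2,3)=dead, (2,5)=dead.
Check: live-neighbor counts of every cell in the completed generation 0:
233211
442312
354533
222222
Applying B3/S23 to generation 0 with these counts gives:
***...
..**..
*...**
**.**.
which matches the target exactly.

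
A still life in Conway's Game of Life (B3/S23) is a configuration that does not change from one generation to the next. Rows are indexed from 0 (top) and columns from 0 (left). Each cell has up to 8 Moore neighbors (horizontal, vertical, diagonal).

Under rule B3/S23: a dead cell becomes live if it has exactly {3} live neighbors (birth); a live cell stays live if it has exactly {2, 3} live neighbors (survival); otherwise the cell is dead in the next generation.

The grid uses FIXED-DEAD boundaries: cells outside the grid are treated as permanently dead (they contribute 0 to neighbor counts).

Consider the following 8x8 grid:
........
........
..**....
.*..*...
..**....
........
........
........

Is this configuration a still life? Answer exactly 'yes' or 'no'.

Answer: yes

Derivation:
Compute generation 1 and compare to generation 0 (given above):
Generation 1:
........
........
..**....
.*..*...
..**....
........
........
........
The grids are IDENTICAL -> still life.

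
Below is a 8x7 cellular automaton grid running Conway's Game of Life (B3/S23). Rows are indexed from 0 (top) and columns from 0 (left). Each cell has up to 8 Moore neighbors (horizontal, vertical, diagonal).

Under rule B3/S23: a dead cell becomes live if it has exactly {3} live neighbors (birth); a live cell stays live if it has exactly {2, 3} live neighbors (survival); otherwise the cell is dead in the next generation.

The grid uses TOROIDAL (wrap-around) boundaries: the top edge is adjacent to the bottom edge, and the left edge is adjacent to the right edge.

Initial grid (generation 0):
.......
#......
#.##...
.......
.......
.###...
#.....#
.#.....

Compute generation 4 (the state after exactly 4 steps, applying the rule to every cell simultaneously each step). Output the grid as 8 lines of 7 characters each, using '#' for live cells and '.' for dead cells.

Answer: .......
.......
.......
.......
#......
......#
.#....#
#......

Derivation:
Simulating step by step:
Generation 0 (given above): 10 live cells
Generation 1: 8 live cells
.......
.#.....
.#.....
.......
..#....
###....
#......
#......
Generation 2: 5 live cells
.......
.......
.......
.......
..#....
#.#....
#.....#
.......
Generation 3: 6 live cells
.......
.......
.......
.......
.#.....
#.....#
##....#
.......
Generation 4: 5 live cells
(generation 4 grid is the final answer)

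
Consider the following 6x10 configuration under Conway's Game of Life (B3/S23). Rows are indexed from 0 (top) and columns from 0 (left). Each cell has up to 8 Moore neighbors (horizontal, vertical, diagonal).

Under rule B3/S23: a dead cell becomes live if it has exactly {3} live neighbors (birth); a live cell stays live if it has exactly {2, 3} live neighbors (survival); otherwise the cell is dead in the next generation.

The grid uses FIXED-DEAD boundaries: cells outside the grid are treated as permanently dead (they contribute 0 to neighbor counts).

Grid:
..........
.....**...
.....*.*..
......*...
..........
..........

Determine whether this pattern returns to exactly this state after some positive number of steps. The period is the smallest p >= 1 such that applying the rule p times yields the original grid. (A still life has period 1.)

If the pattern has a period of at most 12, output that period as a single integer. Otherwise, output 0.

Answer: 1

Derivation:
Simulating and comparing each generation to the original:
Gen 0 (original, given above): 5 live cells
Gen 1: 5 live cells, MATCHES original -> period = 1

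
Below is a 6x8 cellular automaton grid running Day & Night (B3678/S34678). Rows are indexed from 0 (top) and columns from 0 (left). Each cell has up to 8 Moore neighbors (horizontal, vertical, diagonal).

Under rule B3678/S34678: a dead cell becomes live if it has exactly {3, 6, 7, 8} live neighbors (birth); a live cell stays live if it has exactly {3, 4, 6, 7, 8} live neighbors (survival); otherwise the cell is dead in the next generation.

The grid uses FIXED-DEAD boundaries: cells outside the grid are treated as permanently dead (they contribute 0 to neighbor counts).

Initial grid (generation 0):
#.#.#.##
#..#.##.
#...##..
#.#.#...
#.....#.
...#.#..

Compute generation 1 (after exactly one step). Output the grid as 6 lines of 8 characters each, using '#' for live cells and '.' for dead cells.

Simulating step by step:
Generation 0 (given above): 19 live cells
Generation 1: 14 live cells
(generation 1 grid is the final answer)

Answer: .#.#..#.
...#..##
....###.
...#....
.#.###..
........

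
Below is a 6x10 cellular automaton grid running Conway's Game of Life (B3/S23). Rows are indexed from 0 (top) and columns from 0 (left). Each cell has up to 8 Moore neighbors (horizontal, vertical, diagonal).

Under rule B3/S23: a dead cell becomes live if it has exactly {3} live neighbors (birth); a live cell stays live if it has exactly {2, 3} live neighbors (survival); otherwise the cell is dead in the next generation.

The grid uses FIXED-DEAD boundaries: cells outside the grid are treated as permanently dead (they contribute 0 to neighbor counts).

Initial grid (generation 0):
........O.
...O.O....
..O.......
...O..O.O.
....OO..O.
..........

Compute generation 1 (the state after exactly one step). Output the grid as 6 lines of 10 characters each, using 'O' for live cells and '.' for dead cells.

Answer: ..........
..........
..OOO.....
...OOO.O..
....OO.O..
..........

Derivation:
Simulating step by step:
Generation 0 (given above): 10 live cells
Generation 1: 10 live cells
(generation 1 grid is the final answer)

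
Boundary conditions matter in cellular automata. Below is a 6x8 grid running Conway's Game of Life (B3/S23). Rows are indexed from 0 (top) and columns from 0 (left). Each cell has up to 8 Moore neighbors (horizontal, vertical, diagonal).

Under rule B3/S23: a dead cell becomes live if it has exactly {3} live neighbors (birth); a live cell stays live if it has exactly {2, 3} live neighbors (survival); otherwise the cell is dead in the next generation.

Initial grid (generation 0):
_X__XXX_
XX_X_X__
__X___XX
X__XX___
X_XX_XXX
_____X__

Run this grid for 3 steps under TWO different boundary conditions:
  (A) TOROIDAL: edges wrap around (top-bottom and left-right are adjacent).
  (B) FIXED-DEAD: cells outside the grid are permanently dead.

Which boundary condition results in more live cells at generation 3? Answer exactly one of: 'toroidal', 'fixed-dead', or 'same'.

Answer: fixed-dead

Derivation:
Under TOROIDAL boundary, generation 3:
_____X__
__XX_X__
__X___X_
_______X
______X_
____XXX_
Population = 11

Under FIXED-DEAD boundary, generation 3:
__XXXXX_
_______X
__X__XX_
_X____X_
__X___X_
__X_XXX_
Population = 17

Comparison: toroidal=11, fixed-dead=17 -> fixed-dead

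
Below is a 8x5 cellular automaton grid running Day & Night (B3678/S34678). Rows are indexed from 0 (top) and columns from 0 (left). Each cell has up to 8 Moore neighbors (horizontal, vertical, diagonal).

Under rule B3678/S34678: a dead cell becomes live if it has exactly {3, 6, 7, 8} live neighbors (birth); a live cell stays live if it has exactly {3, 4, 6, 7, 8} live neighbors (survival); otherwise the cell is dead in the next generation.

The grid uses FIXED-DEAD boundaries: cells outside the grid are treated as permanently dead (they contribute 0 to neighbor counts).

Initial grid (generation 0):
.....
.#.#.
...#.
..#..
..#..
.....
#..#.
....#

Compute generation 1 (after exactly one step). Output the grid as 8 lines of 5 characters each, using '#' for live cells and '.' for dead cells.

Answer: .....
..#..
.....
...#.
.....
.....
.....
.....

Derivation:
Simulating step by step:
Generation 0 (given above): 8 live cells
Generation 1: 2 live cells
(generation 1 grid is the final answer)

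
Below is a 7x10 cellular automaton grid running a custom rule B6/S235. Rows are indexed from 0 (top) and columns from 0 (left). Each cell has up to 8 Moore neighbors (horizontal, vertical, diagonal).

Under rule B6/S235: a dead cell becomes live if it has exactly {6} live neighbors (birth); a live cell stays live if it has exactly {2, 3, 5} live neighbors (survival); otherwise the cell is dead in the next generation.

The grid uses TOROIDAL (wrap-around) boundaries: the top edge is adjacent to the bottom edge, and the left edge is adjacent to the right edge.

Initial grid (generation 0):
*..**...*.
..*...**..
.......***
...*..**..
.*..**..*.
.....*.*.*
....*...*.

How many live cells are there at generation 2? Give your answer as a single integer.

Simulating step by step:
Generation 0 (given above): 22 live cells
Generation 1: 14 live cells
...**...*.
......*...
.......*..
......*...
....**..*.
.....*.*.*
....*...*.
Generation 2: 12 live cells
...**.....
..........
.......*..
......*...
....**..*.
.....*.*.*
....*...*.
Population at generation 2: 12

Answer: 12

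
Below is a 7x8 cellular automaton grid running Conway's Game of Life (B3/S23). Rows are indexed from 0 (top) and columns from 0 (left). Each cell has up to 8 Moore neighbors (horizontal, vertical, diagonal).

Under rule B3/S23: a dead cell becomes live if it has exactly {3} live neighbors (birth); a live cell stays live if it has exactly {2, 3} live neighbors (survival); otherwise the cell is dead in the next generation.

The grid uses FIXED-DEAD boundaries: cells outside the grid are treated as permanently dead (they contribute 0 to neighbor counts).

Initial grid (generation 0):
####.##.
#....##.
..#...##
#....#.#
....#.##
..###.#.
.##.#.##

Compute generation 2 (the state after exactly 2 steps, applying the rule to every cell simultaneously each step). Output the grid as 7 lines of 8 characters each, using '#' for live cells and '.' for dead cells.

Simulating step by step:
Generation 0 (given above): 27 live cells
Generation 1: 22 live cells
###.###.
#..##...
.#.....#
.....#..
....#..#
.##.#...
.##.#.##
Generation 2: 22 live cells
(generation 2 grid is the final answer)

Answer: ###.##..
#..##.#.
....#...
......#.
...###..
.##.#.##
.##..#..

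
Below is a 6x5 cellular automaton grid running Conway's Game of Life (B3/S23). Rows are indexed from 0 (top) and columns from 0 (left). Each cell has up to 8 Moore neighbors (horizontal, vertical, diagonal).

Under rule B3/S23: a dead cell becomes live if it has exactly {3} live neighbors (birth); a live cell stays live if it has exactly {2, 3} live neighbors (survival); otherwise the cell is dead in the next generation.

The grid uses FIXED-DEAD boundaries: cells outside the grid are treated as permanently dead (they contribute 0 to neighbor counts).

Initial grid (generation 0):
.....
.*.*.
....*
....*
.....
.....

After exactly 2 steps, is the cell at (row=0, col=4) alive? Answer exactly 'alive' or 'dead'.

Answer: dead

Derivation:
Simulating step by step:
Generation 0 (given above): 4 live cells
Generation 1: 2 live cells
.....
.....
...**
.....
.....
.....
Generation 2: 0 live cells
.....
.....
.....
.....
.....
.....

Cell (0,4) at generation 2: 0 -> dead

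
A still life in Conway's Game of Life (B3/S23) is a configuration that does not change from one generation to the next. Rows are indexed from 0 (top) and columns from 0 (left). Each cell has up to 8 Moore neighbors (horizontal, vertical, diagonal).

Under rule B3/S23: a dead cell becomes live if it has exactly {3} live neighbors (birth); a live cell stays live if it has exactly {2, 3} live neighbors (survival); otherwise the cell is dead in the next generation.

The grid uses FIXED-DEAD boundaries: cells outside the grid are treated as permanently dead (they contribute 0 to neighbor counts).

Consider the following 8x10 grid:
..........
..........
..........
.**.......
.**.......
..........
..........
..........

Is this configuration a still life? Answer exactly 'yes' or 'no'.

Answer: yes

Derivation:
Compute generation 1 and compare to generation 0 (given above):
Generation 1:
..........
..........
..........
.**.......
.**.......
..........
..........
..........
The grids are IDENTICAL -> still life.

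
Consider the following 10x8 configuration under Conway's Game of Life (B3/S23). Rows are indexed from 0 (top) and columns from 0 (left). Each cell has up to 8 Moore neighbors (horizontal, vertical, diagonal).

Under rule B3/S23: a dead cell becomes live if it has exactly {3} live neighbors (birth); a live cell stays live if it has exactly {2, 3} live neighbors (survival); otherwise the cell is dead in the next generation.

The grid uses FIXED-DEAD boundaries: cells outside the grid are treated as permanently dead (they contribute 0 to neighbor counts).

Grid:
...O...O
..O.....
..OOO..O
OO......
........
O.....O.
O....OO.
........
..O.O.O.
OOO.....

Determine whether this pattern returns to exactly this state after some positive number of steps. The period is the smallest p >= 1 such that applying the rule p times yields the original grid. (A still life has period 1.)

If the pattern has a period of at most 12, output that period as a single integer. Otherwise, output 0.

Answer: 0

Derivation:
Simulating and comparing each generation to the original:
Gen 0 (original, given above): 20 live cells
Gen 1: 19 live cells, differs from original
Gen 2: 15 live cells, differs from original
Gen 3: 9 live cells, differs from original
Gen 4: 7 live cells, differs from original
Gen 5: 5 live cells, differs from original
Gen 6: 3 live cells, differs from original
Gen 7: 2 live cells, differs from original
Gen 8: 0 live cells, differs from original
Gen 9: 0 live cells, differs from original
Gen 10: 0 live cells, differs from original
Gen 11: 0 live cells, differs from original
Gen 12: 0 live cells, differs from original
No period found within 12 steps.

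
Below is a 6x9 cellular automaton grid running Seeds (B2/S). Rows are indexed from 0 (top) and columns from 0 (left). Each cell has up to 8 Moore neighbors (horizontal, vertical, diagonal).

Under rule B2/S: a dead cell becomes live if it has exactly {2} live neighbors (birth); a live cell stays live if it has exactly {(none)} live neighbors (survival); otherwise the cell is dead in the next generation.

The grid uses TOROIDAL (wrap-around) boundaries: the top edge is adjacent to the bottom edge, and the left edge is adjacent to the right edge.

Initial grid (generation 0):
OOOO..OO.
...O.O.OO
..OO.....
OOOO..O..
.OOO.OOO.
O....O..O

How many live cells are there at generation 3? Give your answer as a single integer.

Simulating step by step:
Generation 0 (given above): 26 live cells
Generation 1: 2 live cells
.........
.........
.....O...
........O
.........
.........
Generation 2: 0 live cells
.........
.........
.........
.........
.........
.........
Generation 3: 0 live cells
.........
.........
.........
.........
.........
.........
Population at generation 3: 0

Answer: 0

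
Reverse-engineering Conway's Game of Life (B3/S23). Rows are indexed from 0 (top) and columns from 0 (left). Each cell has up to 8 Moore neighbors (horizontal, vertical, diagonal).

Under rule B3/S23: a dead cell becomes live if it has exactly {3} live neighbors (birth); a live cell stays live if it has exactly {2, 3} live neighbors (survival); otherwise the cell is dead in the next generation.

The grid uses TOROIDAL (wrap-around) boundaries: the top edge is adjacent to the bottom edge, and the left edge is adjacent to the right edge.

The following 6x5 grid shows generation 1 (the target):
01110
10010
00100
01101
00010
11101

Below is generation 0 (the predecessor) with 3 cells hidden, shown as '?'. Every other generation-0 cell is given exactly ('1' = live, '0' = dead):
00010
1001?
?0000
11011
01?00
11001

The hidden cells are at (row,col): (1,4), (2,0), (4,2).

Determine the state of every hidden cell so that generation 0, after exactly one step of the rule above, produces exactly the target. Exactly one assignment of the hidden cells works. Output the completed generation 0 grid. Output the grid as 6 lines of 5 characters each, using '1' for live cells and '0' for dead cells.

Hidden generation-0 cells (in order): (1,4), (2,0), (4,2).
A hidden cell only influences target cells in its own 3x3 neighborhood. Try each of the 2^3 = 8 assignments, step the completed generation 0 forward once under B3/S23, and compare with the target:
  (1,4)=0 (2,0)=0 (4,2)=0 -> step gives (1,0)='0' but target has '1' -> reject
  (1,4)=0 (2,0)=0 (4,2)=1 -> step gives (1,0)='0' but target has '1' -> reject
  (1,4)=0 (2,0)=1 (4,2)=0 -> step gives (1,0)='0' but target has '1' -> reject
  (1,4)=0 (2,0)=1 (4,2)=1 -> step gives (1,0)='0' but target has '1' -> reject
  (1,4)=1 (2,0)=0 (4,2)=0 -> step gives (1,0)='0' but target has '1' -> reject
  (1,4)=1 (2,0)=0 (4,2)=1 -> step gives (1,0)='0' but target has '1' -> reject
  (1,4)=1 (2,0)=1 (4,2)=0 -> step reproduces the target at every cell -> ACCEPT
  (1,4)=1 (2,0)=1 (4,2)=1 -> step gives (3,1)='0' but target has '1' -> reject
Unique solution: (1,4)=live, (2,0)=live, (4,2)=dead.
Check: live-neighbor counts of every cell in the completed generation 0:
53336
22224
54347
43313
74435
32322
Applying B3/S23 to generation 0 with these counts gives:
01110
10010
00100
01101
00010
11101
which matches the target exactly.

Answer: 00010
10011
10000
11011
01000
11001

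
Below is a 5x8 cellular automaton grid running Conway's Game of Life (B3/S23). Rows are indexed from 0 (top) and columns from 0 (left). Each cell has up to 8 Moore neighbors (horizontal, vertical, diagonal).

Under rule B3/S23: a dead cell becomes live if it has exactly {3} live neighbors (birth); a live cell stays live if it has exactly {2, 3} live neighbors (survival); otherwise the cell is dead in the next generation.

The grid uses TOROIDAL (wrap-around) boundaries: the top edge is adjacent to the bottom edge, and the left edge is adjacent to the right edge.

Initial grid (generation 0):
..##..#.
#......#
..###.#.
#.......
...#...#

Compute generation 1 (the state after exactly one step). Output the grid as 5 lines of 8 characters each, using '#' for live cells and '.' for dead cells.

Answer: #.##..#.
.#..####
##.#....
..#.#..#
..##...#

Derivation:
Simulating step by step:
Generation 0 (given above): 12 live cells
Generation 1: 18 live cells
(generation 1 grid is the final answer)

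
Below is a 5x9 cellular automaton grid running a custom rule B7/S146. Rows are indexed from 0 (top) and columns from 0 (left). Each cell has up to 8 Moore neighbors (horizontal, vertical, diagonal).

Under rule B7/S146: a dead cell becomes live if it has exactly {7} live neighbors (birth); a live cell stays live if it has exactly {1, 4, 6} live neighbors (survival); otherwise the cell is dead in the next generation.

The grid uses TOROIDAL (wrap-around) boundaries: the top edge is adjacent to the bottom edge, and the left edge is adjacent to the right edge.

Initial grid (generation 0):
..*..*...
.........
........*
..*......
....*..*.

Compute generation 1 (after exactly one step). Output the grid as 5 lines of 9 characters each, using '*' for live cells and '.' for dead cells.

Answer: .....*...
.........
.........
.........
....*....

Derivation:
Simulating step by step:
Generation 0 (given above): 6 live cells
Generation 1: 2 live cells
(generation 1 grid is the final answer)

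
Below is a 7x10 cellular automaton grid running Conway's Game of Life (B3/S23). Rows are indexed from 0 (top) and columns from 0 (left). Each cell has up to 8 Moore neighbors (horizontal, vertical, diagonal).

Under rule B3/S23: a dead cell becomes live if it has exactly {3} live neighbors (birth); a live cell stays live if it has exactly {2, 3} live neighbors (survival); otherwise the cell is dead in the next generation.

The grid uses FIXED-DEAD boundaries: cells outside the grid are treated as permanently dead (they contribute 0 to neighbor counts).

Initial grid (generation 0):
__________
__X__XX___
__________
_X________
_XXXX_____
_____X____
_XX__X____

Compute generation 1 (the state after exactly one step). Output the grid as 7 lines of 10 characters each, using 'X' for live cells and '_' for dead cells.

Simulating step by step:
Generation 0 (given above): 12 live cells
Generation 1: 7 live cells
(generation 1 grid is the final answer)

Answer: __________
__________
__________
_X_X______
_XXXX_____
_____X____
__________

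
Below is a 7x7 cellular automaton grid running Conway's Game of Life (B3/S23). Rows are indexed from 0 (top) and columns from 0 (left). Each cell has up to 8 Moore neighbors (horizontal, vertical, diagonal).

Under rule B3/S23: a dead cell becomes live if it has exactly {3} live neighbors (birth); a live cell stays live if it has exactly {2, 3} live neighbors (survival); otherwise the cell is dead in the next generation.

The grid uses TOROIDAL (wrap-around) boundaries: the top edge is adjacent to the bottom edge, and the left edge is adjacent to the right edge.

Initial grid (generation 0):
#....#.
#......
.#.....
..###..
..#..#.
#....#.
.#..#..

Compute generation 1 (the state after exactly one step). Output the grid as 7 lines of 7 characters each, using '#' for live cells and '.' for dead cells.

Simulating step by step:
Generation 0 (given above): 13 live cells
Generation 1: 25 live cells
(generation 1 grid is the final answer)

Answer: ##....#
##....#
.###...
.####..
.##..##
.#..###
##..##.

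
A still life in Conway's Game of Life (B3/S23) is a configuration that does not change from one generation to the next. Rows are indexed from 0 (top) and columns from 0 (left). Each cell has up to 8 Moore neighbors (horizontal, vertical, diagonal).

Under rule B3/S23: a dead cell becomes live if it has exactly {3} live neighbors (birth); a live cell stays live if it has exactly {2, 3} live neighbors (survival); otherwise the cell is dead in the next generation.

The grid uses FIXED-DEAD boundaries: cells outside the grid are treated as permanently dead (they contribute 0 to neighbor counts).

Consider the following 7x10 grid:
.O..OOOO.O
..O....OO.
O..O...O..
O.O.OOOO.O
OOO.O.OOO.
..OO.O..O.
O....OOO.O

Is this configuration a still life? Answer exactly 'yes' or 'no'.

Compute generation 1 and compare to generation 0 (given above):
Generation 1:
.....OOO..
.OOOOO....
..OOOO....
O.O.O.....
O........O
O.OO.....O
....OOOOO.
Cell (0,1) differs: gen0=1 vs gen1=0 -> NOT a still life.

Answer: no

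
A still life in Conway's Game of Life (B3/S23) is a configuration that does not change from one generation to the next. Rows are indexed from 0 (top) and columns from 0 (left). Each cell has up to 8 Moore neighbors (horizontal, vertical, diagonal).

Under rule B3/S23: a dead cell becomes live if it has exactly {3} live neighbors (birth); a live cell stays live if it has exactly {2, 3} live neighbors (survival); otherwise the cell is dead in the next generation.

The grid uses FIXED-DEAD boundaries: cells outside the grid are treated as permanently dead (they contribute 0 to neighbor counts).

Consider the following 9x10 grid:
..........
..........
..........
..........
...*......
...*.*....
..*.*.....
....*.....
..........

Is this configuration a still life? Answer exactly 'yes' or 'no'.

Compute generation 1 and compare to generation 0 (given above):
Generation 1:
..........
..........
..........
..........
....*.....
..**......
....**....
...*......
..........
Cell (4,3) differs: gen0=1 vs gen1=0 -> NOT a still life.

Answer: no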